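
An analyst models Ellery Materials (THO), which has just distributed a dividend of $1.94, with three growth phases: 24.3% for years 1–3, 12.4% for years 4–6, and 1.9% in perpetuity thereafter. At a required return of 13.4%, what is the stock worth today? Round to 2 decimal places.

Three-stage DDM. Project D₁…D_6; terminal Gordon value at t=6 with g = 0.019; discount at r = 0.134.
D_1 = 2.4114
D_2 = 2.9974
D_3 = 3.7258
D_4 = 4.1878
D_5 = 4.7070
D_6 = 5.2907
TV_6 = 5.3912/(0.134−0.019) = 46.8803
P₀ = Σ Dₜ/(1+r)ᵗ + TV_6/(1+r)^6 = 36.5877

$36.59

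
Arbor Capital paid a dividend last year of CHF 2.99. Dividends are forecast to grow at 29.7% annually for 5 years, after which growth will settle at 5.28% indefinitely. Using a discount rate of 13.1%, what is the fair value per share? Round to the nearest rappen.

CHF 102.81

Two-stage DDM. Project D₁…D_5 at 0.297, terminal growth 0.0528, discount at r = 0.131.
D_1 = 3.8780
D_2 = 5.0298
D_3 = 6.5237
D_4 = 8.4612
D_5 = 10.9742
Terminal value at t=5: TV = D_6/(r−g) = 11.5536/(0.131−0.0528) = 147.7441
P₀ = 3.8780/(1+0.131)^1 + 5.0298/(1+0.131)^2 + 6.5237/(1+0.131)^3 + 8.4612/(1+0.131)^4 + 10.9742/(1+0.131)^5 + 147.7441/(1+0.131)^5 = 102.8070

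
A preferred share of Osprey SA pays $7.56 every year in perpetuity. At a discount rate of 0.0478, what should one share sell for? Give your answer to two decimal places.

$158.16

Zero-growth DDM (perpetuity): P₀ = D/r = 7.56 / 0.0478 = 158.1590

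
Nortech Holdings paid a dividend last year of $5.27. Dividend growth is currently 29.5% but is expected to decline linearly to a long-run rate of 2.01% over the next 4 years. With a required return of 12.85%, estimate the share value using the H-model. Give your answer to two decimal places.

$76.32

H-model: P₀ = D₀[(1+g_L) + H(g_S−g_L)]/(r−g_L), with H = 4/2 = 2.
P₀ = 5.27 × [(1+0.0201) + 2×(0.295−0.0201)] / (0.1285−0.0201)
   = 5.27 × 1.5699 / 0.1084 = 76.3226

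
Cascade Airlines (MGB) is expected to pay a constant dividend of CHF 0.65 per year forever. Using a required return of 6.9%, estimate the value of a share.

Zero-growth DDM (perpetuity): P₀ = D/r = 0.65 / 0.069 = 9.4203

CHF 9.42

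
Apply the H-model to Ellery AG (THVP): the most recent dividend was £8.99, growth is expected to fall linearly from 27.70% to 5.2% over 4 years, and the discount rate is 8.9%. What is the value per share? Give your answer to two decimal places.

H-model: P₀ = D₀[(1+g_L) + H(g_S−g_L)]/(r−g_L), with H = 4/2 = 2.
P₀ = 8.99 × [(1+0.052) + 2×(0.277−0.052)] / (0.089−0.052)
   = 8.99 × 1.5020 / 0.037 = 364.9454

£364.95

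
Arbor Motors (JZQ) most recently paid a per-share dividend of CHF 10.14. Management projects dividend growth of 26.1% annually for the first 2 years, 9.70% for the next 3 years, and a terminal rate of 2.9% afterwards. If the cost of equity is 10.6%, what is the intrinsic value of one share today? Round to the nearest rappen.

Three-stage DDM. Project D₁…D_5; terminal Gordon value at t=5 with g = 0.029; discount at r = 0.106.
D_1 = 12.7865
D_2 = 16.1238
D_3 = 17.6878
D_4 = 19.4036
D_5 = 21.2857
TV_5 = 21.9030/(0.106−0.029) = 284.4544
P₀ = Σ Dₜ/(1+r)ᵗ + TV_5/(1+r)^5 = 235.5308

CHF 235.53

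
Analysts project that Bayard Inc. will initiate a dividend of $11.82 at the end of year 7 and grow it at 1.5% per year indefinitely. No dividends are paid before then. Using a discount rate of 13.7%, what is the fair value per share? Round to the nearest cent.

$44.84

Deferred-dividend DDM. At t=6 the remaining stream is a growing perpetuity with first payment D_7 = 11.82.
V_6 = D_7/(r−g) = 11.82/(0.137−0.015) = 96.8852
P₀ = V_6/(1+r)^6 = 96.8852/(1+0.137)^6 = 44.8430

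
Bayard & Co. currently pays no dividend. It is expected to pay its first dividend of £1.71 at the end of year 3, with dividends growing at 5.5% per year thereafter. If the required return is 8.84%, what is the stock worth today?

£43.22

Deferred-dividend DDM. At t=2 the remaining stream is a growing perpetuity with first payment D_3 = 1.71.
V_2 = D_3/(r−g) = 1.71/(0.0884−0.055) = 51.1976
P₀ = V_2/(1+r)^2 = 51.1976/(1+0.0884)^2 = 43.2188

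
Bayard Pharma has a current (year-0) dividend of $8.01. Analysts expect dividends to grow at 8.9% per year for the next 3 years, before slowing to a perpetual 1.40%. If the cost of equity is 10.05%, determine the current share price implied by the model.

Two-stage DDM. Project D₁…D_3 at 0.089, terminal growth 0.014, discount at r = 0.1005.
D_1 = 8.7229
D_2 = 9.4992
D_3 = 10.3447
Terminal value at t=3: TV = D_4/(r−g) = 10.4895/(0.1005−0.014) = 121.2657
P₀ = 8.7229/(1+0.1005)^1 + 9.4992/(1+0.1005)^2 + 10.3447/(1+0.1005)^3 + 121.2657/(1+0.1005)^3 = 114.5159

$114.52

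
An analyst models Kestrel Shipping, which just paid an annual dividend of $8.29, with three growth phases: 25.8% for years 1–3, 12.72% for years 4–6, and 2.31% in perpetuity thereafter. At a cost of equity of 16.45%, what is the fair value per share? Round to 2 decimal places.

Three-stage DDM. Project D₁…D_6; terminal Gordon value at t=6 with g = 0.0231; discount at r = 0.1645.
D_1 = 10.4288
D_2 = 13.1195
D_3 = 16.5043
D_4 = 18.6036
D_5 = 20.9700
D_6 = 23.6374
TV_6 = 24.1834/(0.1645−0.0231) = 171.0283
P₀ = Σ Dₜ/(1+r)ᵗ + TV_6/(1+r)^6 = 127.0555

$127.06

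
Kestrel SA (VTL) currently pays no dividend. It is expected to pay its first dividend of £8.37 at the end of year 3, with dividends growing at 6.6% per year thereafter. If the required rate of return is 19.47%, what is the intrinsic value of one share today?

Deferred-dividend DDM. At t=2 the remaining stream is a growing perpetuity with first payment D_3 = 8.37.
V_2 = D_3/(r−g) = 8.37/(0.1947−0.066) = 65.0350
P₀ = V_2/(1+r)^2 = 65.0350/(1+0.1947)^2 = 45.5648

£45.56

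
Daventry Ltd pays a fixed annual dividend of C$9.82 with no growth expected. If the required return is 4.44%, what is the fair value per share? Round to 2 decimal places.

Zero-growth DDM (perpetuity): P₀ = D/r = 9.82 / 0.0444 = 221.1712

C$221.17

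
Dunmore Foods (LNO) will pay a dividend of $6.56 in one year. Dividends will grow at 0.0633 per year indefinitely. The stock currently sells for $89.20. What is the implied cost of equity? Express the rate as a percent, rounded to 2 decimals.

Rearranging the constant-growth DDM: r = D₁/P₀ + g.
r = 6.5600 / 89.20 + 0.0633 = 0.07354 + 0.0633 = 0.13684

13.68%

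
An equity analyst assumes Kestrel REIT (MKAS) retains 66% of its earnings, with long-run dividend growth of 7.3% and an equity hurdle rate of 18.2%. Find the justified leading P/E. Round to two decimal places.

3.12

Payout ratio b = 1 − 0.66 = 0.34.
Justified leading P/E = b/(r−g) = 0.34/(0.182−0.073) = 3.1193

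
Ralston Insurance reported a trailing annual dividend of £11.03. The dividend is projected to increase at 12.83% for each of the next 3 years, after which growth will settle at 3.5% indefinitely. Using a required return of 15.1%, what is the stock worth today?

£124.51

Two-stage DDM. Project D₁…D_3 at 0.1283, terminal growth 0.035, discount at r = 0.151.
D_1 = 12.4451
D_2 = 14.0419
D_3 = 15.8434
Terminal value at t=3: TV = D_4/(r−g) = 16.3980/(0.151−0.035) = 141.3617
P₀ = 12.4451/(1+0.151)^1 + 14.0419/(1+0.151)^2 + 15.8434/(1+0.151)^3 + 141.3617/(1+0.151)^3 = 124.5074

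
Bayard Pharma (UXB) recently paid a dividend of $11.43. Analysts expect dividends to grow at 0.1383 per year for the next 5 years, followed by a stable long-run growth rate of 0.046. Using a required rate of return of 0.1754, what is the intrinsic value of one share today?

Two-stage DDM. Project D₁…D_5 at 0.1383, terminal growth 0.046, discount at r = 0.1754.
D_1 = 13.0108
D_2 = 14.8102
D_3 = 16.8584
D_4 = 19.1899
D_5 = 21.8439
Terminal value at t=5: TV = D_6/(r−g) = 22.8487/(0.1754−0.046) = 176.5742
P₀ = 13.0108/(1+0.1754)^1 + 14.8102/(1+0.1754)^2 + 16.8584/(1+0.1754)^3 + 19.1899/(1+0.1754)^4 + 21.8439/(1+0.1754)^5 + 176.5742/(1+0.1754)^5 = 130.6652

$130.67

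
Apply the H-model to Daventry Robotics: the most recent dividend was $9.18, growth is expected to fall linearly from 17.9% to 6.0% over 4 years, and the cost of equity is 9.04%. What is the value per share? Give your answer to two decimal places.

$391.96

H-model: P₀ = D₀[(1+g_L) + H(g_S−g_L)]/(r−g_L), with H = 4/2 = 2.
P₀ = 9.18 × [(1+0.06) + 2×(0.179−0.06)] / (0.0904−0.06)
   = 9.18 × 1.2980 / 0.0304 = 391.9618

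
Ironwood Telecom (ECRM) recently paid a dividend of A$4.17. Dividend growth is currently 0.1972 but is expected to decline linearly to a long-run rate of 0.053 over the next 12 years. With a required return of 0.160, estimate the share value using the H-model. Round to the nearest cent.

A$74.76

H-model: P₀ = D₀[(1+g_L) + H(g_S−g_L)]/(r−g_L), with H = 12/2 = 6.
P₀ = 4.17 × [(1+0.053) + 6×(0.1972−0.053)] / (0.16−0.053)
   = 4.17 × 1.9182 / 0.107 = 74.7560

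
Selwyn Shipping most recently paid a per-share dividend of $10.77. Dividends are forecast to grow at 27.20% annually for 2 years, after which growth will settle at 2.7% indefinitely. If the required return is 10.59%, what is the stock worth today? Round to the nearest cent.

$212.10

Two-stage DDM. Project D₁…D_2 at 0.272, terminal growth 0.027, discount at r = 0.1059.
D_1 = 13.6994
D_2 = 17.4257
Terminal value at t=2: TV = D_3/(r−g) = 17.8962/(0.1059−0.027) = 226.8211
P₀ = 13.6994/(1+0.1059)^1 + 17.4257/(1+0.1059)^2 + 226.8211/(1+0.1059)^2 = 212.0963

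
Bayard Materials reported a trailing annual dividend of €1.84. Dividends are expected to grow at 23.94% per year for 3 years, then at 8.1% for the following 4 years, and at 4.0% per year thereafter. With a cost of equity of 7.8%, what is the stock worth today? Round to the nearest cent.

Three-stage DDM. Project D₁…D_7; terminal Gordon value at t=7 with g = 0.04; discount at r = 0.078.
D_1 = 2.2805
D_2 = 2.8264
D_3 = 3.5031
D_4 = 3.7868
D_5 = 4.0936
D_6 = 4.4252
D_7 = 4.7836
TV_7 = 4.9749/(0.078−0.04) = 130.9196
P₀ = Σ Dₜ/(1+r)ᵗ + TV_7/(1+r)^7 = 95.9956

€96.00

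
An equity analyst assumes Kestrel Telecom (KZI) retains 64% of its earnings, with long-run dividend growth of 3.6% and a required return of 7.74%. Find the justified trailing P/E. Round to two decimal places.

9.01

Payout ratio b = 1 − 0.64 = 0.36.
Justified trailing P/E = b(1+g)/(r−g) = 0.36×(1+0.036)/(0.0774−0.036) = 9.0087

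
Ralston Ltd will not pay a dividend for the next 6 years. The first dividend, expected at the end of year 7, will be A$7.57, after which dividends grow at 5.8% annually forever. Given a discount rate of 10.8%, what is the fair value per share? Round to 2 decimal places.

Deferred-dividend DDM. At t=6 the remaining stream is a growing perpetuity with first payment D_7 = 7.57.
V_6 = D_7/(r−g) = 7.57/(0.108−0.058) = 151.4000
P₀ = V_6/(1+r)^6 = 151.4000/(1+0.108)^6 = 81.8252

A$81.83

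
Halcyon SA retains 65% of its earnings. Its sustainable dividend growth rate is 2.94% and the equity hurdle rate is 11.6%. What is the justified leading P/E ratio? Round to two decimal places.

Payout ratio b = 1 − 0.65 = 0.35.
Justified leading P/E = b/(r−g) = 0.35/(0.116−0.0294) = 4.0416

4.04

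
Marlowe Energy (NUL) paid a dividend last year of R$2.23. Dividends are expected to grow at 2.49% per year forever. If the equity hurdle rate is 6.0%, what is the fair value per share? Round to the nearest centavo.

R$65.11

Gordon growth model: P₀ = D₁/(r − g). D₁ = 2.23 × (1 + 0.0249) = 2.2855.
P₀ = 2.2855 / (0.06 − 0.0249) = 2.2855 / 0.0351 = 65.1147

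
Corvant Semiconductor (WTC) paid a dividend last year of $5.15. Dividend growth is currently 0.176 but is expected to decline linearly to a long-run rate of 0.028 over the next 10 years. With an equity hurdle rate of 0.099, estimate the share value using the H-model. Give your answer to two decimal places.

$128.24

H-model: P₀ = D₀[(1+g_L) + H(g_S−g_L)]/(r−g_L), with H = 10/2 = 5.
P₀ = 5.15 × [(1+0.028) + 5×(0.176−0.028)] / (0.099−0.028)
   = 5.15 × 1.7680 / 0.071 = 128.2423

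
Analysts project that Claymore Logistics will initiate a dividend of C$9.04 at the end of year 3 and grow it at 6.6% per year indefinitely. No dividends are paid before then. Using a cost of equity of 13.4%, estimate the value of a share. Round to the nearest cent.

Deferred-dividend DDM. At t=2 the remaining stream is a growing perpetuity with first payment D_3 = 9.04.
V_2 = D_3/(r−g) = 9.04/(0.134−0.066) = 132.9412
P₀ = V_2/(1+r)^2 = 132.9412/(1+0.134)^2 = 103.3793

C$103.38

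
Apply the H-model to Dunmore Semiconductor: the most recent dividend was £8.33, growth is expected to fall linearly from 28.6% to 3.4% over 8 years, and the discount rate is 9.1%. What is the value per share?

H-model: P₀ = D₀[(1+g_L) + H(g_S−g_L)]/(r−g_L), with H = 8/2 = 4.
P₀ = 8.33 × [(1+0.034) + 4×(0.286−0.034)] / (0.091−0.034)
   = 8.33 × 2.0420 / 0.057 = 298.4186

£298.42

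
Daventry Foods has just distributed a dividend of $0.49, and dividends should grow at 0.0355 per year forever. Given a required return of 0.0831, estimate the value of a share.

Gordon growth model: P₀ = D₁/(r − g). D₁ = 0.49 × (1 + 0.0355) = 0.5074.
P₀ = 0.5074 / (0.0831 − 0.0355) = 0.5074 / 0.0476 = 10.6596

$10.66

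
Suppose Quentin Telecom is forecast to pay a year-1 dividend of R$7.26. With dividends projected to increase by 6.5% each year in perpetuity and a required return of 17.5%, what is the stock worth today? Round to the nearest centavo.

Gordon growth model: P₀ = D₁/(r − g), with D₁ = 7.26 given directly.
P₀ = 7.2600 / (0.175 − 0.065) = 7.2600 / 0.11 = 66.0000

R$66.00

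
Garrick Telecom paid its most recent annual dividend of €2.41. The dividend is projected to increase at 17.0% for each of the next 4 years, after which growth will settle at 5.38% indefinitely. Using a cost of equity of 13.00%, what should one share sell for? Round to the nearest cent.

Two-stage DDM. Project D₁…D_4 at 0.17, terminal growth 0.0538, discount at r = 0.13.
D_1 = 2.8197
D_2 = 3.2990
D_3 = 3.8599
D_4 = 4.5161
Terminal value at t=4: TV = D_5/(r−g) = 4.7590/(0.13−0.0538) = 62.4545
P₀ = 2.8197/(1+0.13)^1 + 3.2990/(1+0.13)^2 + 3.8599/(1+0.13)^3 + 4.5161/(1+0.13)^4 + 62.4545/(1+0.13)^4 = 48.8283

€48.83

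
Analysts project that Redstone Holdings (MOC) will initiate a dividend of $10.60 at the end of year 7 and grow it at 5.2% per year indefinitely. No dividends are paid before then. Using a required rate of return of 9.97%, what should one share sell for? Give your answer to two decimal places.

Deferred-dividend DDM. At t=6 the remaining stream is a growing perpetuity with first payment D_7 = 10.60.
V_6 = D_7/(r−g) = 10.60/(0.0997−0.052) = 222.2222
P₀ = V_6/(1+r)^6 = 222.2222/(1+0.0997)^6 = 125.6441

$125.64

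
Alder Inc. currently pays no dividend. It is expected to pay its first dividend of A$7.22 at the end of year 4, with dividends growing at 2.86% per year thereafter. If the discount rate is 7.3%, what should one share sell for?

A$131.63

Deferred-dividend DDM. At t=3 the remaining stream is a growing perpetuity with first payment D_4 = 7.22.
V_3 = D_4/(r−g) = 7.22/(0.073−0.0286) = 162.6126
P₀ = V_3/(1+r)^3 = 162.6126/(1+0.073)^3 = 131.6301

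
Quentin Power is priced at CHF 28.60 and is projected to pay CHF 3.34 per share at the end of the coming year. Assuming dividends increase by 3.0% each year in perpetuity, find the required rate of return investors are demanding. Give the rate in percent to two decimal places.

Rearranging the constant-growth DDM: r = D₁/P₀ + g.
r = 3.3400 / 28.60 + 0.03 = 0.11678 + 0.03 = 0.14678

14.68%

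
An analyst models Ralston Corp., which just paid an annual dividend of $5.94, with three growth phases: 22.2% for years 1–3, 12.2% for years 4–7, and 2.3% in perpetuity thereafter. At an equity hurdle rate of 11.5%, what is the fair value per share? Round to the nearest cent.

$142.39

Three-stage DDM. Project D₁…D_7; terminal Gordon value at t=7 with g = 0.023; discount at r = 0.115.
D_1 = 7.2587
D_2 = 8.8701
D_3 = 10.8393
D_4 = 12.1617
D_5 = 13.6454
D_6 = 15.3101
D_7 = 17.1780
TV_7 = 17.5730/(0.115−0.023) = 191.0114
P₀ = Σ Dₜ/(1+r)ᵗ + TV_7/(1+r)^7 = 142.3888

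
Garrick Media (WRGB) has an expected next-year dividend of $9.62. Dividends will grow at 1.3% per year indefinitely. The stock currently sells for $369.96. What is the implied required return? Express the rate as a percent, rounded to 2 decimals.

3.90%

Rearranging the constant-growth DDM: r = D₁/P₀ + g.
r = 9.6200 / 369.96 + 0.013 = 0.02600 + 0.013 = 0.03900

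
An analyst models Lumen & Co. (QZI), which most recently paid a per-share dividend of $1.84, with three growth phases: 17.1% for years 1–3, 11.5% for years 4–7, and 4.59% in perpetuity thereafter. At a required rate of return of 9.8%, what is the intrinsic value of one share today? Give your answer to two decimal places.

$63.21

Three-stage DDM. Project D₁…D_7; terminal Gordon value at t=7 with g = 0.0459; discount at r = 0.098.
D_1 = 2.1546
D_2 = 2.5231
D_3 = 2.9545
D_4 = 3.2943
D_5 = 3.6731
D_6 = 4.0956
D_7 = 4.5665
TV_7 = 4.7762/(0.098−0.0459) = 91.6728
P₀ = Σ Dₜ/(1+r)ᵗ + TV_7/(1+r)^7 = 63.2115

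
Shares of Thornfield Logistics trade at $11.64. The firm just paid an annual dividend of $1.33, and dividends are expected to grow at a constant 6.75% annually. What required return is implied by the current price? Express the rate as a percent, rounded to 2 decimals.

18.95%

Rearranging the constant-growth DDM: r = D₁/P₀ + g.
D₁ = 1.33 × (1 + 0.0675) = 1.4198.
r = 1.4198 / 11.64 + 0.0675 = 0.12197 + 0.0675 = 0.18947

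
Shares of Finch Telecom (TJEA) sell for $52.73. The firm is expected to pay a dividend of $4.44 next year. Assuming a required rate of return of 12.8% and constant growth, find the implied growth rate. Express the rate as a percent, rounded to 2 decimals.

4.38%

From P₀ = D₁/(r − g), the implied growth is g = r − D₁/P₀.
g = 0.128 − 4.44/52.73 = 0.128 − 0.08420 = 0.04380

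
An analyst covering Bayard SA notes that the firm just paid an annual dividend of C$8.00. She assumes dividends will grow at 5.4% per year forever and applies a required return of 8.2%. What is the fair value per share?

C$301.14

Gordon growth model: P₀ = D₁/(r − g). D₁ = 8.00 × (1 + 0.054) = 8.4320.
P₀ = 8.4320 / (0.082 − 0.054) = 8.4320 / 0.028 = 301.1429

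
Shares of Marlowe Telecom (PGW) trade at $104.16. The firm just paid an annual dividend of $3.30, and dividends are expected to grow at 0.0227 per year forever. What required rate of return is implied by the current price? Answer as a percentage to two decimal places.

Rearranging the constant-growth DDM: r = D₁/P₀ + g.
D₁ = 3.30 × (1 + 0.0227) = 3.3749.
r = 3.3749 / 104.16 + 0.0227 = 0.03240 + 0.0227 = 0.05510

5.51%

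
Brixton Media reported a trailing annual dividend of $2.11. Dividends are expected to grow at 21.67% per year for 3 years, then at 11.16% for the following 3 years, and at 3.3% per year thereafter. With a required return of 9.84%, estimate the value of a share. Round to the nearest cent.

$63.56

Three-stage DDM. Project D₁…D_6; terminal Gordon value at t=6 with g = 0.033; discount at r = 0.0984.
D_1 = 2.5672
D_2 = 3.1236
D_3 = 3.8004
D_4 = 4.2246
D_5 = 4.6960
D_6 = 5.2201
TV_6 = 5.3924/(0.0984−0.033) = 82.4520
P₀ = Σ Dₜ/(1+r)ᵗ + TV_6/(1+r)^6 = 63.5562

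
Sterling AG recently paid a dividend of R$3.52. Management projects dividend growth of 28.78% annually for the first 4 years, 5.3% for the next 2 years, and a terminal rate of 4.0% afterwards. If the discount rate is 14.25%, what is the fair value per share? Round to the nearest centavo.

Three-stage DDM. Project D₁…D_6; terminal Gordon value at t=6 with g = 0.04; discount at r = 0.1425.
D_1 = 4.5331
D_2 = 5.8377
D_3 = 7.5178
D_4 = 9.6814
D_5 = 10.1945
D_6 = 10.7348
TV_6 = 11.1642/(0.1425−0.04) = 108.9187
P₀ = Σ Dₜ/(1+r)ᵗ + TV_6/(1+r)^6 = 78.2008

R$78.20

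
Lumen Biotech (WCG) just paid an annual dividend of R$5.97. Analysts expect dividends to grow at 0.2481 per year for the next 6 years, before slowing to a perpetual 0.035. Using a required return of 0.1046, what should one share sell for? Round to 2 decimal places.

R$240.87

Two-stage DDM. Project D₁…D_6 at 0.2481, terminal growth 0.035, discount at r = 0.1046.
D_1 = 7.4512
D_2 = 9.2998
D_3 = 11.6071
D_4 = 14.4868
D_5 = 18.0810
D_6 = 22.5668
Terminal value at t=6: TV = D_7/(r−g) = 23.3567/(0.1046−0.035) = 335.5844
P₀ = 7.4512/(1+0.1046)^1 + 9.2998/(1+0.1046)^2 + 11.6071/(1+0.1046)^3 + 14.4868/(1+0.1046)^4 + 18.0810/(1+0.1046)^5 + 22.5668/(1+0.1046)^6 + 335.5844/(1+0.1046)^6 = 240.8733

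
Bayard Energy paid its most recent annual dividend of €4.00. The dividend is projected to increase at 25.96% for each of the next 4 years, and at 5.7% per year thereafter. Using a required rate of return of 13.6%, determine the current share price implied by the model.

€101.75

Two-stage DDM. Project D₁…D_4 at 0.2596, terminal growth 0.057, discount at r = 0.136.
D_1 = 5.0384
D_2 = 6.3464
D_3 = 7.9939
D_4 = 10.0691
Terminal value at t=4: TV = D_5/(r−g) = 10.6430/(0.136−0.057) = 134.7220
P₀ = 5.0384/(1+0.136)^1 + 6.3464/(1+0.136)^2 + 7.9939/(1+0.136)^3 + 10.0691/(1+0.136)^4 + 134.7220/(1+0.136)^4 = 101.7476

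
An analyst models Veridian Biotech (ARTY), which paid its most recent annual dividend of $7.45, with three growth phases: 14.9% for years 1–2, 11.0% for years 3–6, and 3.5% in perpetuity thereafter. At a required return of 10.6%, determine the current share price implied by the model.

Three-stage DDM. Project D₁…D_6; terminal Gordon value at t=6 with g = 0.035; discount at r = 0.106.
D_1 = 8.5601
D_2 = 9.8355
D_3 = 10.9174
D_4 = 12.1183
D_5 = 13.4513
D_6 = 14.9310
TV_6 = 15.4536/(0.106−0.035) = 217.6558
P₀ = Σ Dₜ/(1+r)ᵗ + TV_6/(1+r)^6 = 167.1501

$167.15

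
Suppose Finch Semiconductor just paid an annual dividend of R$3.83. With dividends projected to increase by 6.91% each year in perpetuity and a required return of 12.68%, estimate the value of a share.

Gordon growth model: P₀ = D₁/(r − g). D₁ = 3.83 × (1 + 0.0691) = 4.0947.
P₀ = 4.0947 / (0.1268 − 0.0691) = 4.0947 / 0.0577 = 70.9645

R$70.96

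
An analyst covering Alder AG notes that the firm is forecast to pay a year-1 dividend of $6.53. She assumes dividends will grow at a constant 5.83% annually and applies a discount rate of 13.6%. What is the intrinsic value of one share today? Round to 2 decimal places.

$84.04

Gordon growth model: P₀ = D₁/(r − g), with D₁ = 6.53 given directly.
P₀ = 6.5300 / (0.136 − 0.0583) = 6.5300 / 0.0777 = 84.0412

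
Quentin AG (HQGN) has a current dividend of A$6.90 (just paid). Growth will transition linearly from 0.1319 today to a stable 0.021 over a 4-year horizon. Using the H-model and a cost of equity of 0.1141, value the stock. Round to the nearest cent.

A$92.11

H-model: P₀ = D₀[(1+g_L) + H(g_S−g_L)]/(r−g_L), with H = 4/2 = 2.
P₀ = 6.90 × [(1+0.021) + 2×(0.1319−0.021)] / (0.1141−0.021)
   = 6.90 × 1.2428 / 0.0931 = 92.1087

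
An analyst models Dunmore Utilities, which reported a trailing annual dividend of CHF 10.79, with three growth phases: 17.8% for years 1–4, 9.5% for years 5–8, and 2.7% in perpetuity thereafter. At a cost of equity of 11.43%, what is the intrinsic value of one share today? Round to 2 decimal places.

Three-stage DDM. Project D₁…D_8; terminal Gordon value at t=8 with g = 0.027; discount at r = 0.1143.
D_1 = 12.7106
D_2 = 14.9731
D_3 = 17.6383
D_4 = 20.7779
D_5 = 22.7519
D_6 = 24.9133
D_7 = 27.2800
D_8 = 29.8716
TV_8 = 30.6782/(0.1143−0.027) = 351.4109
P₀ = Σ Dₜ/(1+r)ᵗ + TV_8/(1+r)^8 = 249.1471

CHF 249.15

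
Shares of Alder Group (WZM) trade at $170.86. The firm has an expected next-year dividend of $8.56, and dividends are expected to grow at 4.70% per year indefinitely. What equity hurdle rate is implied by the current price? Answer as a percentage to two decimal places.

Rearranging the constant-growth DDM: r = D₁/P₀ + g.
r = 8.5600 / 170.86 + 0.047 = 0.05010 + 0.047 = 0.09710

9.71%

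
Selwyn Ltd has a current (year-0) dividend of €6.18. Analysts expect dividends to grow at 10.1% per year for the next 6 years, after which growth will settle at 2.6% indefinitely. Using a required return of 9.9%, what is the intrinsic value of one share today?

€125.13

Two-stage DDM. Project D₁…D_6 at 0.101, terminal growth 0.026, discount at r = 0.099.
D_1 = 6.8042
D_2 = 7.4914
D_3 = 8.2480
D_4 = 9.0811
D_5 = 9.9983
D_6 = 11.0081
Terminal value at t=6: TV = D_7/(r−g) = 11.2943/(0.099−0.026) = 154.7166
P₀ = 6.8042/(1+0.099)^1 + 7.4914/(1+0.099)^2 + 8.2480/(1+0.099)^3 + 9.0811/(1+0.099)^4 + 9.9983/(1+0.099)^5 + 11.0081/(1+0.099)^6 + 154.7166/(1+0.099)^6 = 125.1283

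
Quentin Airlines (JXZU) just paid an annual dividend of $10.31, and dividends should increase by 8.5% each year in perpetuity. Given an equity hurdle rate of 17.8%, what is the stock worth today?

Gordon growth model: P₀ = D₁/(r − g). D₁ = 10.31 × (1 + 0.085) = 11.1864.
P₀ = 11.1864 / (0.178 − 0.085) = 11.1864 / 0.093 = 120.2833

$120.28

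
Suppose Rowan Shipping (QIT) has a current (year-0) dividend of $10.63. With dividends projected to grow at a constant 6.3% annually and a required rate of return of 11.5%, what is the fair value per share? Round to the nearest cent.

Gordon growth model: P₀ = D₁/(r − g). D₁ = 10.63 × (1 + 0.063) = 11.2997.
P₀ = 11.2997 / (0.115 − 0.063) = 11.2997 / 0.052 = 217.3017

$217.30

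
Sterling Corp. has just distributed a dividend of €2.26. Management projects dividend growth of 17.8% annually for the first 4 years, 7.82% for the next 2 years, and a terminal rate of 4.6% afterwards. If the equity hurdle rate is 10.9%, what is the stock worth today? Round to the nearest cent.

Three-stage DDM. Project D₁…D_6; terminal Gordon value at t=6 with g = 0.046; discount at r = 0.109.
D_1 = 2.6623
D_2 = 3.1362
D_3 = 3.6944
D_4 = 4.3520
D_5 = 4.6923
D_6 = 5.0593
TV_6 = 5.2920/(0.109−0.046) = 84.0000
P₀ = Σ Dₜ/(1+r)ᵗ + TV_6/(1+r)^6 = 61.2065

€61.21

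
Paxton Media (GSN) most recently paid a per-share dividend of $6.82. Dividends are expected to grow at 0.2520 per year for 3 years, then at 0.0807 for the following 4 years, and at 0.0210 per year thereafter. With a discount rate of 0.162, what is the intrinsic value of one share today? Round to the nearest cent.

$98.57

Three-stage DDM. Project D₁…D_7; terminal Gordon value at t=7 with g = 0.021; discount at r = 0.162.
D_1 = 8.5386
D_2 = 10.6904
D_3 = 13.3844
D_4 = 14.4645
D_5 = 15.6318
D_6 = 16.8932
D_7 = 18.2565
TV_7 = 18.6399/(0.162−0.021) = 132.1979
P₀ = Σ Dₜ/(1+r)ᵗ + TV_7/(1+r)^7 = 98.5681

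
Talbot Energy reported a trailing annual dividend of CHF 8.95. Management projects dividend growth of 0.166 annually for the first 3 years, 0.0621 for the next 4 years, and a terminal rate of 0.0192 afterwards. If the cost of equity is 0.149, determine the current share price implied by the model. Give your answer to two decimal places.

CHF 112.13

Three-stage DDM. Project D₁…D_7; terminal Gordon value at t=7 with g = 0.0192; discount at r = 0.149.
D_1 = 10.4357
D_2 = 12.1680
D_3 = 14.1879
D_4 = 15.0690
D_5 = 16.0048
D_6 = 16.9987
D_7 = 18.0543
TV_7 = 18.4009/(0.149−0.0192) = 141.7637
P₀ = Σ Dₜ/(1+r)ᵗ + TV_7/(1+r)^7 = 112.1260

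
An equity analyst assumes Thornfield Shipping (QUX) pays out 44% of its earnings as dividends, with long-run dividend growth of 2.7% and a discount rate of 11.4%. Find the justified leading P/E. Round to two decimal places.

Justified leading P/E = b/(r−g) = 0.44/(0.114−0.027) = 5.0575

5.06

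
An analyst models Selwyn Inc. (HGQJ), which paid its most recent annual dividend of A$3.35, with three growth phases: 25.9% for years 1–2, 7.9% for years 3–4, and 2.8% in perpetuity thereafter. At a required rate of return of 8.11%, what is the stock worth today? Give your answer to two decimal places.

A$105.12

Three-stage DDM. Project D₁…D_4; terminal Gordon value at t=4 with g = 0.028; discount at r = 0.0811.
D_1 = 4.2176
D_2 = 5.3100
D_3 = 5.7295
D_4 = 6.1821
TV_4 = 6.3552/(0.0811−0.028) = 119.6845
P₀ = Σ Dₜ/(1+r)ᵗ + TV_4/(1+r)^4 = 105.1186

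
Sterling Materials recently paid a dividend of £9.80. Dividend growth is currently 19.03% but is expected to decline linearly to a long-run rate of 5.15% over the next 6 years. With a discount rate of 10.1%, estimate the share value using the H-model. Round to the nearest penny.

£290.61

H-model: P₀ = D₀[(1+g_L) + H(g_S−g_L)]/(r−g_L), with H = 6/2 = 3.
P₀ = 9.80 × [(1+0.0515) + 3×(0.1903−0.0515)] / (0.101−0.0515)
   = 9.80 × 1.4679 / 0.0495 = 290.6145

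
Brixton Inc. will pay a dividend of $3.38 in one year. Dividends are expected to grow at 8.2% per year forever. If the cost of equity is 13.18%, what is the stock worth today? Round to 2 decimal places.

Gordon growth model: P₀ = D₁/(r − g), with D₁ = 3.38 given directly.
P₀ = 3.3800 / (0.1318 − 0.082) = 3.3800 / 0.0498 = 67.8715

$67.87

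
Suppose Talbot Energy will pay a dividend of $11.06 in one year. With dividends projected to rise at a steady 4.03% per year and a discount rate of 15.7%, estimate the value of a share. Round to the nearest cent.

$94.77

Gordon growth model: P₀ = D₁/(r − g), with D₁ = 11.06 given directly.
P₀ = 11.0600 / (0.157 − 0.0403) = 11.0600 / 0.1167 = 94.7729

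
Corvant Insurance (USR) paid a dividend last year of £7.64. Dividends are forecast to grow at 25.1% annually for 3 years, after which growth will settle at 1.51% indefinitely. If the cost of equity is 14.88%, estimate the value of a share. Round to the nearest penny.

Two-stage DDM. Project D₁…D_3 at 0.251, terminal growth 0.0151, discount at r = 0.1488.
D_1 = 9.5576
D_2 = 11.9566
D_3 = 14.9577
Terminal value at t=3: TV = D_4/(r−g) = 15.1836/(0.1488−0.0151) = 113.5645
P₀ = 9.5576/(1+0.1488)^1 + 11.9566/(1+0.1488)^2 + 14.9577/(1+0.1488)^3 + 113.5645/(1+0.1488)^3 = 102.1500

£102.15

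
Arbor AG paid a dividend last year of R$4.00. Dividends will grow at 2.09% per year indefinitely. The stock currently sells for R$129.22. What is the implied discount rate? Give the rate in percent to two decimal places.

Rearranging the constant-growth DDM: r = D₁/P₀ + g.
D₁ = 4.00 × (1 + 0.0209) = 4.0836.
r = 4.0836 / 129.22 + 0.0209 = 0.03160 + 0.0209 = 0.05250

5.25%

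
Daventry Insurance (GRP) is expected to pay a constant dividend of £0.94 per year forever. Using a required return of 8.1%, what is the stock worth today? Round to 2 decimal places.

£11.60

Zero-growth DDM (perpetuity): P₀ = D/r = 0.94 / 0.081 = 11.6049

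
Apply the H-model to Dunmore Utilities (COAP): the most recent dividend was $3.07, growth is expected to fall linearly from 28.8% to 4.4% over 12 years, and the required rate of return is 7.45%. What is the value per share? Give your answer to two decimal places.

$252.44

H-model: P₀ = D₀[(1+g_L) + H(g_S−g_L)]/(r−g_L), with H = 12/2 = 6.
P₀ = 3.07 × [(1+0.044) + 6×(0.288−0.044)] / (0.0745−0.044)
   = 3.07 × 2.5080 / 0.0305 = 252.4446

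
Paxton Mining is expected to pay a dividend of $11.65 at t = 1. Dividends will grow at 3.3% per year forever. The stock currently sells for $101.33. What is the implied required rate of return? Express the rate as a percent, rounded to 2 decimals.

14.80%

Rearranging the constant-growth DDM: r = D₁/P₀ + g.
r = 11.6500 / 101.33 + 0.033 = 0.11497 + 0.033 = 0.14797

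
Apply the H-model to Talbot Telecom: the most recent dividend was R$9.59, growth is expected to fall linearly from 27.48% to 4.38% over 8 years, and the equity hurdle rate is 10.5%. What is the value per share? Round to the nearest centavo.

R$308.35

H-model: P₀ = D₀[(1+g_L) + H(g_S−g_L)]/(r−g_L), with H = 8/2 = 4.
P₀ = 9.59 × [(1+0.0438) + 4×(0.2748−0.0438)] / (0.105−0.0438)
   = 9.59 × 1.9678 / 0.0612 = 308.3530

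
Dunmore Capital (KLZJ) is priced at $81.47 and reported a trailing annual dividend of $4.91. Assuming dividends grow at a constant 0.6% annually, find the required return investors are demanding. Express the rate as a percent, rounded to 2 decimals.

6.66%

Rearranging the constant-growth DDM: r = D₁/P₀ + g.
D₁ = 4.91 × (1 + 0.006) = 4.9395.
r = 4.9395 / 81.47 + 0.006 = 0.06063 + 0.006 = 0.06663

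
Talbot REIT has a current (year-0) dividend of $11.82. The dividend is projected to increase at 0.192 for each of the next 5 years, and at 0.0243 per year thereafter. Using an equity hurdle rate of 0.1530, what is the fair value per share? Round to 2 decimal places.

Two-stage DDM. Project D₁…D_5 at 0.192, terminal growth 0.0243, discount at r = 0.153.
D_1 = 14.0894
D_2 = 16.7946
D_3 = 20.0192
D_4 = 23.8629
D_5 = 28.4445
Terminal value at t=5: TV = D_6/(r−g) = 29.1357/(0.153−0.0243) = 226.3849
P₀ = 14.0894/(1+0.153)^1 + 16.7946/(1+0.153)^2 + 20.0192/(1+0.153)^3 + 23.8629/(1+0.153)^4 + 28.4445/(1+0.153)^5 + 226.3849/(1+0.153)^5 = 176.4712

$176.47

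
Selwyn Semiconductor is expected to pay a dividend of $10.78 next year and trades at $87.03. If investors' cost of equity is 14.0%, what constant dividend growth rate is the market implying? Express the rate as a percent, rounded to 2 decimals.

From P₀ = D₁/(r − g), the implied growth is g = r − D₁/P₀.
g = 0.14 − 10.78/87.03 = 0.14 − 0.12387 = 0.01613

1.61%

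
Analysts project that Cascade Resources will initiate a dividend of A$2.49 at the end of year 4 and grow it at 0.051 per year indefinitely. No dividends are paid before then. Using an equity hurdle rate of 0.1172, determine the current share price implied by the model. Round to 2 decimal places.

A$26.97

Deferred-dividend DDM. At t=3 the remaining stream is a growing perpetuity with first payment D_4 = 2.49.
V_3 = D_4/(r−g) = 2.49/(0.1172−0.051) = 37.6133
P₀ = V_3/(1+r)^3 = 37.6133/(1+0.1172)^3 = 26.9742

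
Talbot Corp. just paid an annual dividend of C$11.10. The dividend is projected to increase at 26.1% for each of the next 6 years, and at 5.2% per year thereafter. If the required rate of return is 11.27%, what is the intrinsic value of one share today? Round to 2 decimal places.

C$513.11

Two-stage DDM. Project D₁…D_6 at 0.261, terminal growth 0.052, discount at r = 0.1127.
D_1 = 13.9971
D_2 = 17.6503
D_3 = 22.2571
D_4 = 28.0662
D_5 = 35.3915
D_6 = 44.6286
Terminal value at t=6: TV = D_7/(r−g) = 46.9493/(0.1127−0.052) = 773.4648
P₀ = 13.9971/(1+0.1127)^1 + 17.6503/(1+0.1127)^2 + 22.2571/(1+0.1127)^3 + 28.0662/(1+0.1127)^4 + 35.3915/(1+0.1127)^5 + 44.6286/(1+0.1127)^6 + 773.4648/(1+0.1127)^6 = 513.1068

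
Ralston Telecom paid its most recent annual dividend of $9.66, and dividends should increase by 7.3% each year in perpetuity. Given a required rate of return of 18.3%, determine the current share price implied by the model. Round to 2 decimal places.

Gordon growth model: P₀ = D₁/(r − g). D₁ = 9.66 × (1 + 0.073) = 10.3652.
P₀ = 10.3652 / (0.183 − 0.073) = 10.3652 / 0.11 = 94.2289

$94.23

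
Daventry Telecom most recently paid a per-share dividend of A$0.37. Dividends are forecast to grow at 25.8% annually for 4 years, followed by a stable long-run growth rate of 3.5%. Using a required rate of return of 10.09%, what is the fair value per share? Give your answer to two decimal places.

Two-stage DDM. Project D₁…D_4 at 0.258, terminal growth 0.035, discount at r = 0.1009.
D_1 = 0.4655
D_2 = 0.5855
D_3 = 0.7366
D_4 = 0.9267
Terminal value at t=4: TV = D_5/(r−g) = 0.9591/(0.1009−0.035) = 14.5539
P₀ = 0.4655/(1+0.1009)^1 + 0.5855/(1+0.1009)^2 + 0.7366/(1+0.1009)^3 + 0.9267/(1+0.1009)^4 + 14.5539/(1+0.1009)^4 = 11.9969

A$12.00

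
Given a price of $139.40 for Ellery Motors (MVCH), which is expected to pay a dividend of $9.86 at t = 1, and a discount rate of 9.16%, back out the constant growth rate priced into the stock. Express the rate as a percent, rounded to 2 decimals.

From P₀ = D₁/(r − g), the implied growth is g = r − D₁/P₀.
g = 0.0916 − 9.86/139.40 = 0.0916 − 0.07073 = 0.02087

2.09%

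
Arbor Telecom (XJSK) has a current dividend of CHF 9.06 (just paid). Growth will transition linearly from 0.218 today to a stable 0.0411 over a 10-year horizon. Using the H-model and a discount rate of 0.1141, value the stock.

CHF 238.99

H-model: P₀ = D₀[(1+g_L) + H(g_S−g_L)]/(r−g_L), with H = 10/2 = 5.
P₀ = 9.06 × [(1+0.0411) + 5×(0.218−0.0411)] / (0.1141−0.0411)
   = 9.06 × 1.9256 / 0.073 = 238.9854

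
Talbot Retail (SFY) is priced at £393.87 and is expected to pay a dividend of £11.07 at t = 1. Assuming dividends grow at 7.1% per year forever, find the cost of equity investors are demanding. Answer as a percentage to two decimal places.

Rearranging the constant-growth DDM: r = D₁/P₀ + g.
r = 11.0700 / 393.87 + 0.071 = 0.02811 + 0.071 = 0.09911

9.91%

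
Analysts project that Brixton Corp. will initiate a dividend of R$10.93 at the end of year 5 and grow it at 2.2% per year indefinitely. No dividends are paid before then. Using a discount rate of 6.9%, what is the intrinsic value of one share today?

R$178.08

Deferred-dividend DDM. At t=4 the remaining stream is a growing perpetuity with first payment D_5 = 10.93.
V_4 = D_5/(r−g) = 10.93/(0.069−0.022) = 232.5532
P₀ = V_4/(1+r)^4 = 232.5532/(1+0.069)^4 = 178.0785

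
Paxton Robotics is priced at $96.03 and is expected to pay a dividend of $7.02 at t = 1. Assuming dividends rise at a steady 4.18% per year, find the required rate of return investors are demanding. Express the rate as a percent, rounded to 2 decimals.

Rearranging the constant-growth DDM: r = D₁/P₀ + g.
r = 7.0200 / 96.03 + 0.0418 = 0.07310 + 0.0418 = 0.11490

11.49%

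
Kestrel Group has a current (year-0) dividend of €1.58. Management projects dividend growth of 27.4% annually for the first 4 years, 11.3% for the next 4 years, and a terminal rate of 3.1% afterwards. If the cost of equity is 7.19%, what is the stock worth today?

€116.17

Three-stage DDM. Project D₁…D_8; terminal Gordon value at t=8 with g = 0.031; discount at r = 0.0719.
D_1 = 2.0129
D_2 = 2.5645
D_3 = 3.2671
D_4 = 4.1623
D_5 = 4.6327
D_6 = 5.1561
D_7 = 5.7388
D_8 = 6.3873
TV_8 = 6.5853/(0.0719−0.031) = 161.0092
P₀ = Σ Dₜ/(1+r)ᵗ + TV_8/(1+r)^8 = 116.1718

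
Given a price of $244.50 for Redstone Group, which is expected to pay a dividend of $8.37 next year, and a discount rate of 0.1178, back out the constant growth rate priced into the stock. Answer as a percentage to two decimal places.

From P₀ = D₁/(r − g), the implied growth is g = r − D₁/P₀.
g = 0.1178 − 8.37/244.50 = 0.1178 − 0.03423 = 0.08357

8.36%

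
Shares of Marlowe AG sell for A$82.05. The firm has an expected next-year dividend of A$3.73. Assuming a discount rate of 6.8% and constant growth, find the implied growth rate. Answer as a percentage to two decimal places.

From P₀ = D₁/(r − g), the implied growth is g = r − D₁/P₀.
g = 0.068 − 3.73/82.05 = 0.068 − 0.04546 = 0.02254

2.25%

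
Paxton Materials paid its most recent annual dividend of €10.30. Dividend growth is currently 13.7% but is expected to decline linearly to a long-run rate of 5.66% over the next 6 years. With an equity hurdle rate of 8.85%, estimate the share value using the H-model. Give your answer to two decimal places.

€419.04

H-model: P₀ = D₀[(1+g_L) + H(g_S−g_L)]/(r−g_L), with H = 6/2 = 3.
P₀ = 10.30 × [(1+0.0566) + 3×(0.137−0.0566)] / (0.0885−0.0566)
   = 10.30 × 1.2978 / 0.0319 = 419.0389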